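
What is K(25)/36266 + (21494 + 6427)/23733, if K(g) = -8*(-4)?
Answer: 168890407/143450163 ≈ 1.1773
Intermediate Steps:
K(g) = 32
K(25)/36266 + (21494 + 6427)/23733 = 32/36266 + (21494 + 6427)/23733 = 32*(1/36266) + 27921*(1/23733) = 16/18133 + 9307/7911 = 168890407/143450163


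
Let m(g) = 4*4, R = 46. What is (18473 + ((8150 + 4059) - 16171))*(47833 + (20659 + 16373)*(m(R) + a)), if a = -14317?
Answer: -7684253600289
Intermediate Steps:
m(g) = 16
(18473 + ((8150 + 4059) - 16171))*(47833 + (20659 + 16373)*(m(R) + a)) = (18473 + ((8150 + 4059) - 16171))*(47833 + (20659 + 16373)*(16 - 14317)) = (18473 + (12209 - 16171))*(47833 + 37032*(-14301)) = (18473 - 3962)*(47833 - 529594632) = 14511*(-529546799) = -7684253600289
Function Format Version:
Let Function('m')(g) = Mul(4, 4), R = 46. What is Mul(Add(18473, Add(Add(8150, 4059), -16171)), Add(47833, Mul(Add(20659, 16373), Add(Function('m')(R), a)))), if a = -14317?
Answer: -7684253600289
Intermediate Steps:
Function('m')(g) = 16
Mul(Add(18473, Add(Add(8150, 4059), -16171)), Add(47833, Mul(Add(20659, 16373), Add(Function('m')(R), a)))) = Mul(Add(18473, Add(Add(8150, 4059), -16171)), Add(47833, Mul(Add(20659, 16373), Add(16, -14317)))) = Mul(Add(18473, Add(12209, -16171)), Add(47833, Mul(37032, -14301))) = Mul(Add(18473, -3962), Add(47833, -529594632)) = Mul(14511, -529546799) = -7684253600289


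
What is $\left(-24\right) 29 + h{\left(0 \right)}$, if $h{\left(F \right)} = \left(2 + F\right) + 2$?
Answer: $-692$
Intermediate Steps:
$h{\left(F \right)} = 4 + F$
$\left(-24\right) 29 + h{\left(0 \right)} = \left(-24\right) 29 + \left(4 + 0\right) = -696 + 4 = -692$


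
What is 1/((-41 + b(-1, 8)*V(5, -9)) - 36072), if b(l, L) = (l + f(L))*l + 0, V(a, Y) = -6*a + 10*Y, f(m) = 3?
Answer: -1/35873 ≈ -2.7876e-5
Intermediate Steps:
b(l, L) = l*(3 + l) (b(l, L) = (l + 3)*l + 0 = (3 + l)*l + 0 = l*(3 + l) + 0 = l*(3 + l))
1/((-41 + b(-1, 8)*V(5, -9)) - 36072) = 1/((-41 + (-(3 - 1))*(-6*5 + 10*(-9))) - 36072) = 1/((-41 + (-1*2)*(-30 - 90)) - 36072) = 1/((-41 - 2*(-120)) - 36072) = 1/((-41 + 240) - 36072) = 1/(199 - 36072) = 1/(-35873) = -1/35873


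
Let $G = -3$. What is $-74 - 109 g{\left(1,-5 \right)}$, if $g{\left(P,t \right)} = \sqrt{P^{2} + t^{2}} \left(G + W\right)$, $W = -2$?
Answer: $-74 + 545 \sqrt{26} \approx 2705.0$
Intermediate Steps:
$g{\left(P,t \right)} = - 5 \sqrt{P^{2} + t^{2}}$ ($g{\left(P,t \right)} = \sqrt{P^{2} + t^{2}} \left(-3 - 2\right) = \sqrt{P^{2} + t^{2}} \left(-5\right) = - 5 \sqrt{P^{2} + t^{2}}$)
$-74 - 109 g{\left(1,-5 \right)} = -74 - 109 \left(- 5 \sqrt{1^{2} + \left(-5\right)^{2}}\right) = -74 - 109 \left(- 5 \sqrt{1 + 25}\right) = -74 - 109 \left(- 5 \sqrt{26}\right) = -74 + 545 \sqrt{26}$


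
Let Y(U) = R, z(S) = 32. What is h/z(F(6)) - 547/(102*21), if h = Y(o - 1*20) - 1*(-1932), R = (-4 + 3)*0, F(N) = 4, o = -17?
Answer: 515105/8568 ≈ 60.120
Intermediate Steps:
R = 0 (R = -1*0 = 0)
Y(U) = 0
h = 1932 (h = 0 - 1*(-1932) = 0 + 1932 = 1932)
h/z(F(6)) - 547/(102*21) = 1932/32 - 547/(102*21) = 1932*(1/32) - 547/2142 = 483/8 - 547*1/2142 = 483/8 - 547/2142 = 515105/8568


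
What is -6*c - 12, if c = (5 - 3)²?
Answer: -36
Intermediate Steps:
c = 4 (c = 2² = 4)
-6*c - 12 = -6*4 - 12 = -24 - 12 = -36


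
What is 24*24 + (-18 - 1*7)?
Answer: 551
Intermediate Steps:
24*24 + (-18 - 1*7) = 576 + (-18 - 7) = 576 - 25 = 551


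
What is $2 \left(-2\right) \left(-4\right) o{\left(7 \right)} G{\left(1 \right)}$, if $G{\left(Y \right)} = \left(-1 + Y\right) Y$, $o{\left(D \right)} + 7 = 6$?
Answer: $0$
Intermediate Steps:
$o{\left(D \right)} = -1$ ($o{\left(D \right)} = -7 + 6 = -1$)
$G{\left(Y \right)} = Y \left(-1 + Y\right)$
$2 \left(-2\right) \left(-4\right) o{\left(7 \right)} G{\left(1 \right)} = 2 \left(-2\right) \left(-4\right) \left(-1\right) 1 \left(-1 + 1\right) = \left(-4\right) \left(-4\right) \left(-1\right) 1 \cdot 0 = 16 \left(-1\right) 0 = \left(-16\right) 0 = 0$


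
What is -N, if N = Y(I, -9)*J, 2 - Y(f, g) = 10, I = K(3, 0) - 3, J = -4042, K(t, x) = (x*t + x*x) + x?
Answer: -32336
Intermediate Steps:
K(t, x) = x + x² + t*x (K(t, x) = (t*x + x²) + x = (x² + t*x) + x = x + x² + t*x)
I = -3 (I = 0*(1 + 3 + 0) - 3 = 0*4 - 3 = 0 - 3 = -3)
Y(f, g) = -8 (Y(f, g) = 2 - 1*10 = 2 - 10 = -8)
N = 32336 (N = -8*(-4042) = 32336)
-N = -1*32336 = -32336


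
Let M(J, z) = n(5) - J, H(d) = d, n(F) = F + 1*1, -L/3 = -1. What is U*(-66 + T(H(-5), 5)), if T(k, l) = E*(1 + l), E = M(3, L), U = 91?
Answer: -4368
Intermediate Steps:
L = 3 (L = -3*(-1) = 3)
n(F) = 1 + F (n(F) = F + 1 = 1 + F)
M(J, z) = 6 - J (M(J, z) = (1 + 5) - J = 6 - J)
E = 3 (E = 6 - 1*3 = 6 - 3 = 3)
T(k, l) = 3 + 3*l (T(k, l) = 3*(1 + l) = 3 + 3*l)
U*(-66 + T(H(-5), 5)) = 91*(-66 + (3 + 3*5)) = 91*(-66 + (3 + 15)) = 91*(-66 + 18) = 91*(-48) = -4368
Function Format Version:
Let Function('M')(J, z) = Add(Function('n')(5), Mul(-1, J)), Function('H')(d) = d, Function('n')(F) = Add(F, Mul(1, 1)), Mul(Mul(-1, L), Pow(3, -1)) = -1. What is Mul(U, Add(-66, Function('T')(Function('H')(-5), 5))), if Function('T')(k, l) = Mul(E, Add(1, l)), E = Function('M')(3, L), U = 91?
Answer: -4368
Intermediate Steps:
L = 3 (L = Mul(-3, -1) = 3)
Function('n')(F) = Add(1, F) (Function('n')(F) = Add(F, 1) = Add(1, F))
Function('M')(J, z) = Add(6, Mul(-1, J)) (Function('M')(J, z) = Add(Add(1, 5), Mul(-1, J)) = Add(6, Mul(-1, J)))
E = 3 (E = Add(6, Mul(-1, 3)) = Add(6, -3) = 3)
Function('T')(k, l) = Add(3, Mul(3, l)) (Function('T')(k, l) = Mul(3, Add(1, l)) = Add(3, Mul(3, l)))
Mul(U, Add(-66, Function('T')(Function('H')(-5), 5))) = Mul(91, Add(-66, Add(3, Mul(3, 5)))) = Mul(91, Add(-66, Add(3, 15))) = Mul(91, Add(-66, 18)) = Mul(91, -48) = -4368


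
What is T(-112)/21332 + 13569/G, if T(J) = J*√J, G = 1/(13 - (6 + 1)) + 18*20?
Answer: 81414/2161 - 112*I*√7/5333 ≈ 37.674 - 0.055564*I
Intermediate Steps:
G = 2161/6 (G = 1/(13 - 1*7) + 360 = 1/(13 - 7) + 360 = 1/6 + 360 = ⅙ + 360 = 2161/6 ≈ 360.17)
T(J) = J^(3/2)
T(-112)/21332 + 13569/G = (-112)^(3/2)/21332 + 13569/(2161/6) = -448*I*√7*(1/21332) + 13569*(6/2161) = -112*I*√7/5333 + 81414/2161 = 81414/2161 - 112*I*√7/5333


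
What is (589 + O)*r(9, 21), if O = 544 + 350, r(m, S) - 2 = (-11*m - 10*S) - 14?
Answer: -476043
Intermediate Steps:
r(m, S) = -12 - 11*m - 10*S (r(m, S) = 2 + ((-11*m - 10*S) - 14) = 2 + (-14 - 11*m - 10*S) = -12 - 11*m - 10*S)
O = 894
(589 + O)*r(9, 21) = (589 + 894)*(-12 - 11*9 - 10*21) = 1483*(-12 - 99 - 210) = 1483*(-321) = -476043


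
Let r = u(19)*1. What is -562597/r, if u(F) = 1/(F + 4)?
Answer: -12939731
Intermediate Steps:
u(F) = 1/(4 + F)
r = 1/23 (r = 1/(4 + 19) = 1/23 ≈ 0.043478)
-562597/r = -562597/1/23 = -562597*23 = -12939731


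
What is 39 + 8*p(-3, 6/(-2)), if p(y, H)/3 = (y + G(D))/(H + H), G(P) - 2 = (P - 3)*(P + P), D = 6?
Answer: -101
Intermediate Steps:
G(P) = 2 + 2*P*(-3 + P) (G(P) = 2 + (P - 3)*(P + P) = 2 + (-3 + P)*(2*P) = 2 + 2*P*(-3 + P))
p(y, H) = 3*(38 + y)/(2*H) (p(y, H) = 3*((y + (2 - 6*6 + 2*6²))/(H + H)) = 3*((y + (2 - 36 + 2*36))/((2*H))) = 3*((y + (2 - 36 + 72))*(1/(2*H))) = 3*((y + 38)*(1/(2*H))) = 3*((38 + y)*(1/(2*H))) = 3*((38 + y)/(2*H)) = 3*(38 + y)/(2*H))
39 + 8*p(-3, 6/(-2)) = 39 + 8*(3*(38 - 3)/(2*((6/(-2))))) = 39 + 8*((3/2)*35/(6*(-½))) = 39 + 8*((3/2)*35/(-3)) = 39 + 8*((3/2)*(-⅓)*35) = 39 + 8*(-35/2) = 39 - 140 = -101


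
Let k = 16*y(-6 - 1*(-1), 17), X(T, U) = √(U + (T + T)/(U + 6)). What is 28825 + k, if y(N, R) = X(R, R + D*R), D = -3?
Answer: 28825 + 8*I*√6902/7 ≈ 28825.0 + 94.947*I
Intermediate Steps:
X(T, U) = √(U + 2*T/(6 + U)) (X(T, U) = √(U + (2*T)/(6 + U)) = √(U + 2*T/(6 + U)))
y(N, R) = √((2*R - 2*R*(6 - 2*R))/(6 - 2*R)) (y(N, R) = √((2*R + (R - 3*R)*(6 + (R - 3*R)))/(6 + (R - 3*R))) = √((2*R + (-2*R)*(6 - 2*R))/(6 - 2*R)) = √((2*R - 2*R*(6 - 2*R))/(6 - 2*R)))
k = 8*I*√6902/7 (k = 16*√(17*(-5 + 2*17)/(3 - 1*17)) = 16*√(17*(-5 + 34)/(3 - 17)) = 16*√(17*29/(-14)) = 16*√(17*(-1/14)*29) = 16*√(-493/14) = 16*(I*√6902/14) = 8*I*√6902/7 ≈ 94.947*I)
28825 + k = 28825 + 8*I*√6902/7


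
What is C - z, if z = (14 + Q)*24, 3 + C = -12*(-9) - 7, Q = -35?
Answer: 602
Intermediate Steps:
C = 98 (C = -3 + (-12*(-9) - 7) = -3 + (108 - 7) = -3 + 101 = 98)
z = -504 (z = (14 - 35)*24 = -21*24 = -504)
C - z = 98 - 1*(-504) = 98 + 504 = 602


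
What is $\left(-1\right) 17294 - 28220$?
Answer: $-45514$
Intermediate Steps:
$\left(-1\right) 17294 - 28220 = -17294 - 28220 = -45514$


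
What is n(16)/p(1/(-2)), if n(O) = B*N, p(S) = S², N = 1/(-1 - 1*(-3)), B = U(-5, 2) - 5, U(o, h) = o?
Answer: -20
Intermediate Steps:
B = -10 (B = -5 - 5 = -10)
N = ½ (N = 1/(-1 + 3) = 1/2 = ½ ≈ 0.50000)
n(O) = -5 (n(O) = -10*½ = -5)
n(16)/p(1/(-2)) = -5/((1/(-2))²) = -5/((-½)²) = -5/¼ = -5*4 = -20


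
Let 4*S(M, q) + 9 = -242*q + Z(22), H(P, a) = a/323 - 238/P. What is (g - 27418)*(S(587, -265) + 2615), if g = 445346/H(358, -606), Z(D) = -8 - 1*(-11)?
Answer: -555214026400080/146911 ≈ -3.7793e+9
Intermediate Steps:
Z(D) = 3 (Z(D) = -8 + 11 = 3)
H(P, a) = -238/P + a/323 (H(P, a) = a*(1/323) - 238/P = a/323 - 238/P = -238/P + a/323)
S(M, q) = -3/2 - 121*q/2 (S(M, q) = -9/4 + (-242*q + 3)/4 = -9/4 + (3 - 242*q)/4 = -9/4 + (¾ - 121*q/2) = -3/2 - 121*q/2)
g = -25748569682/146911 (g = 445346/(-238/358 + (1/323)*(-606)) = 445346/(-238*1/358 - 606/323) = 445346/(-119/179 - 606/323) = 445346/(-146911/57817) = 445346*(-57817/146911) = -25748569682/146911 ≈ -1.7527e+5)
(g - 27418)*(S(587, -265) + 2615) = (-25748569682/146911 - 27418)*((-3/2 - 121/2*(-265)) + 2615) = -29776575480*((-3/2 + 32065/2) + 2615)/146911 = -29776575480*(16031 + 2615)/146911 = -29776575480/146911*18646 = -555214026400080/146911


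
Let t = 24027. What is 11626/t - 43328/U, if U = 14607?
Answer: -290406958/116987463 ≈ -2.4824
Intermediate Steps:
11626/t - 43328/U = 11626/24027 - 43328/14607 = -290406958/116987463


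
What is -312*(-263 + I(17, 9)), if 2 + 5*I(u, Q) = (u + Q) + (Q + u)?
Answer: 78936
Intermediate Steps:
I(u, Q) = -⅖ + 2*Q/5 + 2*u/5 (I(u, Q) = -⅖ + ((u + Q) + (Q + u))/5 = -⅖ + ((Q + u) + (Q + u))/5 = -⅖ + (2*Q + 2*u)/5 = -⅖ + (2*Q/5 + 2*u/5) = -⅖ + 2*Q/5 + 2*u/5)
-312*(-263 + I(17, 9)) = -312*(-263 + (-⅖ + (⅖)*9 + (⅖)*17)) = -312*(-263 + (-⅖ + 18/5 + 34/5)) = -312*(-263 + 10) = -312*(-253) = 78936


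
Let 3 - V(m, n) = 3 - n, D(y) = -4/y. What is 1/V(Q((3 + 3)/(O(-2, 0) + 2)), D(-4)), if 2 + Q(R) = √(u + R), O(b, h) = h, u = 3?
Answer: 1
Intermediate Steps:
Q(R) = -2 + √(3 + R)
V(m, n) = n (V(m, n) = 3 - (3 - n) = 3 + (-3 + n) = n)
1/V(Q((3 + 3)/(O(-2, 0) + 2)), D(-4)) = 1/(-4/(-4)) = 1/(-4*(-¼)) = 1/1 = 1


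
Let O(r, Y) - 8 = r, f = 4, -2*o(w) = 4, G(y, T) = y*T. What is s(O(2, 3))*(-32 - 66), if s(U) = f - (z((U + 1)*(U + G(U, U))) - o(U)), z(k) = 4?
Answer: 196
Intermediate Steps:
G(y, T) = T*y
o(w) = -2 (o(w) = -1/2*4 = -2)
O(r, Y) = 8 + r
s(U) = -2 (s(U) = 4 - (4 - 1*(-2)) = 4 - (4 + 2) = 4 - 1*6 = 4 - 6 = -2)
s(O(2, 3))*(-32 - 66) = -2*(-32 - 66) = -2*(-98) = 196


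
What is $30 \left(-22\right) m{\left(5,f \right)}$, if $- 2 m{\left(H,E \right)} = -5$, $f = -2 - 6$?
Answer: $-1650$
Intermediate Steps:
$f = -8$ ($f = -2 - 6 = -8$)
$m{\left(H,E \right)} = \frac{5}{2}$ ($m{\left(H,E \right)} = \left(- \frac{1}{2}\right) \left(-5\right) = \frac{5}{2}$)
$30 \left(-22\right) m{\left(5,f \right)} = 30 \left(-22\right) \frac{5}{2} = \left(-660\right) \frac{5}{2} = -1650$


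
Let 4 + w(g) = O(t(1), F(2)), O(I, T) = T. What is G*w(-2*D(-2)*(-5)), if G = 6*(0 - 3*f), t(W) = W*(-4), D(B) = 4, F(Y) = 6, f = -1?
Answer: 36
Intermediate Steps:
t(W) = -4*W
w(g) = 2 (w(g) = -4 + 6 = 2)
G = 18 (G = 6*(0 - 3*(-1)) = 6*(0 + 3) = 6*3 = 18)
G*w(-2*D(-2)*(-5)) = 18*2 = 36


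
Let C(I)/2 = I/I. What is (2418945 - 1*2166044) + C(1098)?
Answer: 252903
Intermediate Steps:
C(I) = 2 (C(I) = 2*(I/I) = 2*1 = 2)
(2418945 - 1*2166044) + C(1098) = (2418945 - 1*2166044) + 2 = (2418945 - 2166044) + 2 = 252901 + 2 = 252903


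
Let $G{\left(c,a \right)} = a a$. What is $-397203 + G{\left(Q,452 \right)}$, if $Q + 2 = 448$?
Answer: $-192899$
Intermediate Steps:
$Q = 446$ ($Q = -2 + 448 = 446$)
$G{\left(c,a \right)} = a^{2}$
$-397203 + G{\left(Q,452 \right)} = -397203 + 452^{2} = -397203 + 204304 = -192899$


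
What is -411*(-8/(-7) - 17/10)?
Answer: 16029/70 ≈ 228.99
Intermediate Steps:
-411*(-8/(-7) - 17/10) = -411*(-8*(-⅐) - 17*⅒) = -411*(8/7 - 17/10) = -411*(-39/70) = 16029/70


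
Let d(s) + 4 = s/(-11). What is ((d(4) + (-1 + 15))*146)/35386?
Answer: 7738/194623 ≈ 0.039759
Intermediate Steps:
d(s) = -4 - s/11 (d(s) = -4 + s/(-11) = -4 + s*(-1/11) = -4 - s/11)
((d(4) + (-1 + 15))*146)/35386 = (((-4 - 1/11*4) + (-1 + 15))*146)/35386 = (((-4 - 4/11) + 14)*146)*(1/35386) = ((-48/11 + 14)*146)*(1/35386) = ((106/11)*146)*(1/35386) = (15476/11)*(1/35386) = 7738/194623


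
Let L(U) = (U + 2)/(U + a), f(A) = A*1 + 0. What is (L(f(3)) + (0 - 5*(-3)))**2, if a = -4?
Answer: 100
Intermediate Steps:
f(A) = A (f(A) = A + 0 = A)
L(U) = (2 + U)/(-4 + U) (L(U) = (U + 2)/(U - 4) = (2 + U)/(-4 + U))
(L(f(3)) + (0 - 5*(-3)))**2 = ((2 + 3)/(-4 + 3) + (0 - 5*(-3)))**2 = (5/(-1) + (0 + 15))**2 = (-1*5 + 15)**2 = (-5 + 15)**2 = 10**2 = 100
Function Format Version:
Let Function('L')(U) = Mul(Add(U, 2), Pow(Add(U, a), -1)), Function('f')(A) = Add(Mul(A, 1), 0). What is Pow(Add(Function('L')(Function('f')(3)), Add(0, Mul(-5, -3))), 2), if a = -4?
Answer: 100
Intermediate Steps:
Function('f')(A) = A (Function('f')(A) = Add(A, 0) = A)
Function('L')(U) = Mul(Pow(Add(-4, U), -1), Add(2, U)) (Function('L')(U) = Mul(Add(U, 2), Pow(Add(U, -4), -1)) = Mul(Add(2, U), Pow(Add(-4, U), -1)) = Mul(Pow(Add(-4, U), -1), Add(2, U)))
Pow(Add(Function('L')(Function('f')(3)), Add(0, Mul(-5, -3))), 2) = Pow(Add(Mul(Pow(Add(-4, 3), -1), Add(2, 3)), Add(0, Mul(-5, -3))), 2) = Pow(Add(Mul(Pow(-1, -1), 5), Add(0, 15)), 2) = Pow(Add(Mul(-1, 5), 15), 2) = Pow(Add(-5, 15), 2) = Pow(10, 2) = 100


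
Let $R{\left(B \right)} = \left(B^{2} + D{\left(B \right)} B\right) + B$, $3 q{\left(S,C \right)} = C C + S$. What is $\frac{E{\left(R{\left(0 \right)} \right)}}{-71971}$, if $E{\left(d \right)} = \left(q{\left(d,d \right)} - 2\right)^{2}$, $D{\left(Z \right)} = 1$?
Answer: $- \frac{4}{71971} \approx -5.5578 \cdot 10^{-5}$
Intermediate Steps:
$q{\left(S,C \right)} = \frac{S}{3} + \frac{C^{2}}{3}$ ($q{\left(S,C \right)} = \frac{C C + S}{3} = \frac{C^{2} + S}{3} = \frac{S + C^{2}}{3} = \frac{S}{3} + \frac{C^{2}}{3}$)
$R{\left(B \right)} = B^{2} + 2 B$ ($R{\left(B \right)} = \left(B^{2} + 1 B\right) + B = \left(B^{2} + B\right) + B = \left(B + B^{2}\right) + B = B^{2} + 2 B$)
$E{\left(d \right)} = \left(-2 + \frac{d}{3} + \frac{d^{2}}{3}\right)^{2}$ ($E{\left(d \right)} = \left(\left(\frac{d}{3} + \frac{d^{2}}{3}\right) - 2\right)^{2} = \left(-2 + \frac{d}{3} + \frac{d^{2}}{3}\right)^{2}$)
$\frac{E{\left(R{\left(0 \right)} \right)}}{-71971} = \frac{\frac{1}{9} \left(-6 + 0 \left(2 + 0\right) + \left(0 \left(2 + 0\right)\right)^{2}\right)^{2}}{-71971} = \frac{\left(-6 + 0 \cdot 2 + \left(0 \cdot 2\right)^{2}\right)^{2}}{9} \left(- \frac{1}{71971}\right) = \frac{\left(-6 + 0 + 0^{2}\right)^{2}}{9} \left(- \frac{1}{71971}\right) = \frac{\left(-6 + 0 + 0\right)^{2}}{9} \left(- \frac{1}{71971}\right) = \frac{\left(-6\right)^{2}}{9} \left(- \frac{1}{71971}\right) = \frac{1}{9} \cdot 36 \left(- \frac{1}{71971}\right) = 4 \left(- \frac{1}{71971}\right) = - \frac{4}{71971}$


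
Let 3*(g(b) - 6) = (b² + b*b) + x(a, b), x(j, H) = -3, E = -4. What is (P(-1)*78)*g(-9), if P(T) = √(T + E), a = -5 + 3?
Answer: 4602*I*√5 ≈ 10290.0*I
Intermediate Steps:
a = -2
P(T) = √(-4 + T) (P(T) = √(T - 4) = √(-4 + T))
g(b) = 5 + 2*b²/3 (g(b) = 6 + ((b² + b*b) - 3)/3 = 6 + ((b² + b²) - 3)/3 = 6 + (2*b² - 3)/3 = 6 + (-3 + 2*b²)/3 = 6 + (-1 + 2*b²/3) = 5 + 2*b²/3)
(P(-1)*78)*g(-9) = (√(-4 - 1)*78)*(5 + (⅔)*(-9)²) = (√(-5)*78)*(5 + (⅔)*81) = ((I*√5)*78)*(5 + 54) = (78*I*√5)*59 = 4602*I*√5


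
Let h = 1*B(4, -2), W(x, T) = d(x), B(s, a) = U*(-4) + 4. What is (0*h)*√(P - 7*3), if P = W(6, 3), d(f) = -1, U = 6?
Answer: 0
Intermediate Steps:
B(s, a) = -20 (B(s, a) = 6*(-4) + 4 = -24 + 4 = -20)
W(x, T) = -1
P = -1
h = -20 (h = 1*(-20) = -20)
(0*h)*√(P - 7*3) = (0*(-20))*√(-1 - 7*3) = 0*√(-1 - 21) = 0*√(-22) = 0*(I*√22) = 0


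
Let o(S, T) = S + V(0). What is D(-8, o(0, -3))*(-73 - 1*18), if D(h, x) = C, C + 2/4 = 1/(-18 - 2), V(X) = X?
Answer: 1001/20 ≈ 50.050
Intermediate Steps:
o(S, T) = S (o(S, T) = S + 0 = S)
C = -11/20 (C = -½ + 1/(-18 - 2) = -½ + 1/(-20) = -½ - 1/20 = -11/20 ≈ -0.55000)
D(h, x) = -11/20
D(-8, o(0, -3))*(-73 - 1*18) = -11*(-73 - 1*18)/20 = -11*(-73 - 18)/20 = -11/20*(-91) = 1001/20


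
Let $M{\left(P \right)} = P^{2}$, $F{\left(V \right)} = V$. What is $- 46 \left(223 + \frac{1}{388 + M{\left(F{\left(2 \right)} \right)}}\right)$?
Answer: $- \frac{2010591}{196} \approx -10258.0$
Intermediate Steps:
$- 46 \left(223 + \frac{1}{388 + M{\left(F{\left(2 \right)} \right)}}\right) = - 46 \left(223 + \frac{1}{388 + 2^{2}}\right) = - 46 \left(223 + \frac{1}{388 + 4}\right) = - 46 \left(223 + \frac{1}{392}\right) = \left(-46\right) \frac{87417}{392} = - \frac{2010591}{196}$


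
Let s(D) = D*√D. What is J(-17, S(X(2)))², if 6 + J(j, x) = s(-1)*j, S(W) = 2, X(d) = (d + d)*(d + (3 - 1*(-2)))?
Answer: (6 - 17*I)² ≈ -253.0 - 204.0*I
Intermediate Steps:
X(d) = 2*d*(5 + d) (X(d) = (2*d)*(d + (3 + 2)) = (2*d)*(d + 5) = (2*d)*(5 + d) = 2*d*(5 + d))
s(D) = D^(3/2)
J(j, x) = -6 - I*j (J(j, x) = -6 + (-1)^(3/2)*j = -6 + (-I)*j = -6 - I*j)
J(-17, S(X(2)))² = (-6 - 1*I*(-17))² = (-6 + 17*I)²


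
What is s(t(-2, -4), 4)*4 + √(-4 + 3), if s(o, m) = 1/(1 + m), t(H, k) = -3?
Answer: ⅘ + I ≈ 0.8 + 1.0*I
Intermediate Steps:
s(t(-2, -4), 4)*4 + √(-4 + 3) = 4/(1 + 4) + √(-4 + 3) = 4/5 + √(-1) = (⅕)*4 + I = ⅘ + I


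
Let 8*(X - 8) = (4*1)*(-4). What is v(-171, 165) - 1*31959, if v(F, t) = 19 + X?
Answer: -31934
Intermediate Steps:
X = 6 (X = 8 + ((4*1)*(-4))/8 = 8 + (4*(-4))/8 = 8 + (⅛)*(-16) = 8 - 2 = 6)
v(F, t) = 25 (v(F, t) = 19 + 6 = 25)
v(-171, 165) - 1*31959 = 25 - 1*31959 = 25 - 31959 = -31934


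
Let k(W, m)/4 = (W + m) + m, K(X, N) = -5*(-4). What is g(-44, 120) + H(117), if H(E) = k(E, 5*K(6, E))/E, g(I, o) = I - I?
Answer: 1268/117 ≈ 10.838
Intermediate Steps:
g(I, o) = 0
K(X, N) = 20
k(W, m) = 4*W + 8*m (k(W, m) = 4*((W + m) + m) = 4*(W + 2*m) = 4*W + 8*m)
H(E) = (800 + 4*E)/E (H(E) = (4*E + 8*(5*20))/E = (4*E + 8*100)/E = (4*E + 800)/E = (800 + 4*E)/E)
g(-44, 120) + H(117) = 0 + (4 + 800/117) = 0 + 1268/117 = 1268/117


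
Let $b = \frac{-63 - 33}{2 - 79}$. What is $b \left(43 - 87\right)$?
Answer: $- \frac{384}{7} \approx -54.857$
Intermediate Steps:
$b = \frac{96}{77}$ ($b = - \frac{96}{-77} = \left(-96\right) \left(- \frac{1}{77}\right) = \frac{96}{77} \approx 1.2468$)
$b \left(43 - 87\right) = \frac{96 \left(43 - 87\right)}{77} = \frac{96}{77} \left(-44\right) = - \frac{384}{7}$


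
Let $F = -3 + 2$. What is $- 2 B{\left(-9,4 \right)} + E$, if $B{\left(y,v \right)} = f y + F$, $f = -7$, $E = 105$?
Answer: $-19$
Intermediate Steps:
$F = -1$
$B{\left(y,v \right)} = -1 - 7 y$ ($B{\left(y,v \right)} = - 7 y - 1 = -1 - 7 y$)
$- 2 B{\left(-9,4 \right)} + E = - 2 \left(-1 - -63\right) + 105 = - 2 \left(-1 + 63\right) + 105 = \left(-2\right) 62 + 105 = -124 + 105 = -19$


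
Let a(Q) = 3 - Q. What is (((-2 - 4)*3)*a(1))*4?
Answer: -144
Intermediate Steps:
(((-2 - 4)*3)*a(1))*4 = (((-2 - 4)*3)*(3 - 1*1))*4 = ((-6*3)*(3 - 1))*4 = -18*2*4 = -36*4 = -144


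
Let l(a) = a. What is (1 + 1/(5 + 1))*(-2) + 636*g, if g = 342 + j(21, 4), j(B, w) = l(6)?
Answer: 663977/3 ≈ 2.2133e+5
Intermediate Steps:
j(B, w) = 6
g = 348 (g = 342 + 6 = 348)
(1 + 1/(5 + 1))*(-2) + 636*g = (1 + 1/(5 + 1))*(-2) + 636*348 = (1 + 1/6)*(-2) + 221328 = (1 + ⅙)*(-2) + 221328 = (7/6)*(-2) + 221328 = -7/3 + 221328 = 663977/3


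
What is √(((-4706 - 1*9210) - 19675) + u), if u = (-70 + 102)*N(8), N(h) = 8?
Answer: I*√33335 ≈ 182.58*I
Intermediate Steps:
u = 256 (u = (-70 + 102)*8 = 32*8 = 256)
√(((-4706 - 1*9210) - 19675) + u) = √(((-4706 - 1*9210) - 19675) + 256) = √(((-4706 - 9210) - 19675) + 256) = √((-13916 - 19675) + 256) = √(-33591 + 256) = √(-33335) = I*√33335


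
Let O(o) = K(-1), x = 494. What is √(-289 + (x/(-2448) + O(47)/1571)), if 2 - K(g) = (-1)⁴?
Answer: I*√29703849569566/320484 ≈ 17.006*I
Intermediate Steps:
K(g) = 1 (K(g) = 2 - 1*(-1)⁴ = 2 - 1*1 = 2 - 1 = 1)
O(o) = 1
√(-289 + (x/(-2448) + O(47)/1571)) = √(-289 + (494/(-2448) + 1/1571)) = √(-289 + (494*(-1/2448) + 1*(1/1571))) = √(-289 + (-247/1224 + 1/1571)) = √(-289 - 386813/1922904) = √(-556106069/1922904) = I*√29703849569566/320484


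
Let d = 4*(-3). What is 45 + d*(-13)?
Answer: 201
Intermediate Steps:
d = -12
45 + d*(-13) = 45 - 12*(-13) = 45 + 156 = 201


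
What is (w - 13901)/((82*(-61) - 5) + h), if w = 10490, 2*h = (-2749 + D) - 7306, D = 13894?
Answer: 6822/6175 ≈ 1.1048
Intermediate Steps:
h = 3839/2 (h = ((-2749 + 13894) - 7306)/2 = (11145 - 7306)/2 = (1/2)*3839 = 3839/2 ≈ 1919.5)
(w - 13901)/((82*(-61) - 5) + h) = (10490 - 13901)/((82*(-61) - 5) + 3839/2) = -3411/((-5002 - 5) + 3839/2) = -3411/(-5007 + 3839/2) = -3411/(-6175/2) = -3411*(-2/6175) = 6822/6175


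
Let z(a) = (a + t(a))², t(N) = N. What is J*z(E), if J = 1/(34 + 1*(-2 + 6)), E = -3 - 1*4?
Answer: 98/19 ≈ 5.1579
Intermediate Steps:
E = -7 (E = -3 - 4 = -7)
z(a) = 4*a² (z(a) = (a + a)² = (2*a)² = 4*a²)
J = 1/38 (J = 1/(34 + 1*4) = 1/(34 + 4) = 1/38 ≈ 0.026316)
J*z(E) = (4*(-7)²)/38 = (4*49)/38 = (1/38)*196 = 98/19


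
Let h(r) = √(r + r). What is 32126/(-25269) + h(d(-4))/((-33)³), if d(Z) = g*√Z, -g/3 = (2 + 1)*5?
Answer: -32126/25269 - 2*√5*√(-I)/11979 ≈ -1.2716 + 0.00026399*I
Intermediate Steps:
g = -45 (g = -3*(2 + 1)*5 = -9*5 = -3*15 = -45)
d(Z) = -45*√Z
h(r) = √2*√r (h(r) = √(2*r) = √2*√r)
32126/(-25269) + h(d(-4))/((-33)³) = 32126/(-25269) + (√2*√(-90*I))/((-33)³) = 32126*(-1/25269) + (√2*√(-90*I))/(-35937) = -32126/25269 + (√2*√(-90*I))*(-1/35937) = -32126/25269 + (√2*(3*√10*√(-I)))*(-1/35937) = -32126/25269 + (6*√5*√(-I))*(-1/35937) = -32126/25269 - 2*√5*√(-I)/11979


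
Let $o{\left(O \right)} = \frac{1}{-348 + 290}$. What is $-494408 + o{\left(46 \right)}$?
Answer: $- \frac{28675665}{58} \approx -4.9441 \cdot 10^{5}$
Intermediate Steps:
$o{\left(O \right)} = - \frac{1}{58}$ ($o{\left(O \right)} = \frac{1}{-58} = - \frac{1}{58}$)
$-494408 + o{\left(46 \right)} = -494408 - \frac{1}{58} = - \frac{28675665}{58}$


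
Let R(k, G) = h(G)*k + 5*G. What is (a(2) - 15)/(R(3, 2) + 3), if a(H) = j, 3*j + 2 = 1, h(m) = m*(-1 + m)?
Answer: -46/57 ≈ -0.80702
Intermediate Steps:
j = -1/3 (j = -2/3 + (1/3)*1 = -2/3 + 1/3 = -1/3 ≈ -0.33333)
R(k, G) = 5*G + G*k*(-1 + G) (R(k, G) = (G*(-1 + G))*k + 5*G = G*k*(-1 + G) + 5*G = 5*G + G*k*(-1 + G))
a(H) = -1/3
(a(2) - 15)/(R(3, 2) + 3) = (-1/3 - 15)/(2*(5 + 3*(-1 + 2)) + 3) = -46/3/(2*(5 + 3*1) + 3) = -46/3/(2*(5 + 3) + 3) = -46/3/(2*8 + 3) = -46/3/(16 + 3) = -46/3/19 = (1/19)*(-46/3) = -46/57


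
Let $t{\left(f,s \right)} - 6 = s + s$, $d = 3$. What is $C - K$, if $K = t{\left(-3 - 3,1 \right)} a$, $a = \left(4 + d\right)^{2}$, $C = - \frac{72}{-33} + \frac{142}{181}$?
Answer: $- \frac{774566}{1991} \approx -389.03$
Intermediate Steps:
$C = \frac{5906}{1991}$ ($C = \left(-72\right) \left(- \frac{1}{33}\right) + 142 \cdot \frac{1}{181} = \frac{24}{11} + \frac{142}{181} = \frac{5906}{1991} \approx 2.9663$)
$t{\left(f,s \right)} = 6 + 2 s$ ($t{\left(f,s \right)} = 6 + \left(s + s\right) = 6 + 2 s$)
$a = 49$ ($a = \left(4 + 3\right)^{2} = 7^{2} = 49$)
$K = 392$ ($K = \left(6 + 2 \cdot 1\right) 49 = \left(6 + 2\right) 49 = 8 \cdot 49 = 392$)
$C - K = \frac{5906}{1991} - 392 = - \frac{774566}{1991}$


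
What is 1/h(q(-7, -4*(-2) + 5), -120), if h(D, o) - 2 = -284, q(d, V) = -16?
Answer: -1/282 ≈ -0.0035461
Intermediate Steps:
h(D, o) = -282 (h(D, o) = 2 - 284 = -282)
1/h(q(-7, -4*(-2) + 5), -120) = 1/(-282) = -1/282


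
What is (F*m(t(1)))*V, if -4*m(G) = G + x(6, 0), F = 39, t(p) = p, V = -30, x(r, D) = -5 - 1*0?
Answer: -1170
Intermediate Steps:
x(r, D) = -5 (x(r, D) = -5 + 0 = -5)
m(G) = 5/4 - G/4 (m(G) = -(G - 5)/4 = -(-5 + G)/4 = 5/4 - G/4)
(F*m(t(1)))*V = (39*(5/4 - 1/4*1))*(-30) = (39*(5/4 - 1/4))*(-30) = (39*1)*(-30) = 39*(-30) = -1170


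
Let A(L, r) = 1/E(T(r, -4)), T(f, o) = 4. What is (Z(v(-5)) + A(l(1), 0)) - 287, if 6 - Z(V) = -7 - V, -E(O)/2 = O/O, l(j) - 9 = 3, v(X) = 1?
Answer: -547/2 ≈ -273.50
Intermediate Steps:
l(j) = 12 (l(j) = 9 + 3 = 12)
E(O) = -2 (E(O) = -2*O/O = -2*1 = -2)
Z(V) = 13 + V (Z(V) = 6 - (-7 - V) = 6 + (7 + V) = 13 + V)
A(L, r) = -1/2 (A(L, r) = 1/(-2) = -1/2)
(Z(v(-5)) + A(l(1), 0)) - 287 = ((13 + 1) - 1/2) - 287 = (14 - 1/2) - 287 = 27/2 - 287 = -547/2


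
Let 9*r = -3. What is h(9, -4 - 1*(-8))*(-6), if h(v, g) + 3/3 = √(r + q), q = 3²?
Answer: 6 - 2*√78 ≈ -11.664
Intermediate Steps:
r = -⅓ (r = (⅑)*(-3) = -⅓ ≈ -0.33333)
q = 9
h(v, g) = -1 + √78/3 (h(v, g) = -1 + √(-⅓ + 9) = -1 + √(26/3) = -1 + √78/3)
h(9, -4 - 1*(-8))*(-6) = (-1 + √78/3)*(-6) = 6 - 2*√78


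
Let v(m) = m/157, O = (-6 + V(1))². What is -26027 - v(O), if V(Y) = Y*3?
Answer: -4086248/157 ≈ -26027.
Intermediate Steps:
V(Y) = 3*Y
O = 9 (O = (-6 + 3*1)² = (-6 + 3)² = (-3)² = 9)
v(m) = m/157 (v(m) = m*(1/157) = m/157)
-26027 - v(O) = -26027 - 9/157 = -4086248/157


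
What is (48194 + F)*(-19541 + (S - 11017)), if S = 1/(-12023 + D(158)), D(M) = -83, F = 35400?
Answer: -15462179422753/6053 ≈ -2.5545e+9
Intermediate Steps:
S = -1/12106 (S = 1/(-12023 - 83) = 1/(-12106) = -1/12106 ≈ -8.2604e-5)
(48194 + F)*(-19541 + (S - 11017)) = (48194 + 35400)*(-19541 + (-1/12106 - 11017)) = 83594*(-19541 - 133371803/12106) = 83594*(-369935149/12106) = -15462179422753/6053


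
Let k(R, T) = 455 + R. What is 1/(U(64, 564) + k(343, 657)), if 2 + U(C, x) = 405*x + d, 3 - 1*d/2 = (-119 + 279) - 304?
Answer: 1/229510 ≈ 4.3571e-6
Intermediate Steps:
d = 294 (d = 6 - 2*((-119 + 279) - 304) = 6 - 2*(160 - 304) = 6 - 2*(-144) = 6 + 288 = 294)
U(C, x) = 292 + 405*x (U(C, x) = -2 + (405*x + 294) = -2 + (294 + 405*x) = 292 + 405*x)
1/(U(64, 564) + k(343, 657)) = 1/((292 + 405*564) + (455 + 343)) = 1/((292 + 228420) + 798) = 1/(228712 + 798) = 1/229510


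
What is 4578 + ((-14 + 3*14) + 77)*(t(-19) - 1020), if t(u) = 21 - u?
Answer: -98322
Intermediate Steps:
4578 + ((-14 + 3*14) + 77)*(t(-19) - 1020) = 4578 + ((-14 + 3*14) + 77)*((21 - 1*(-19)) - 1020) = 4578 + ((-14 + 42) + 77)*((21 + 19) - 1020) = 4578 + (28 + 77)*(40 - 1020) = 4578 + 105*(-980) = 4578 - 102900 = -98322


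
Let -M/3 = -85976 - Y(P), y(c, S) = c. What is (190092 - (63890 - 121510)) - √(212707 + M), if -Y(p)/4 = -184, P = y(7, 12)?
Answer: 247712 - √472843 ≈ 2.4702e+5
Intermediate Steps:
P = 7
Y(p) = 736 (Y(p) = -4*(-184) = 736)
M = 260136 (M = -3*(-85976 - 1*736) = -3*(-85976 - 736) = -3*(-86712) = 260136)
(190092 - (63890 - 121510)) - √(212707 + M) = (190092 - (63890 - 121510)) - √(212707 + 260136) = (190092 - 1*(-57620)) - √472843 = (190092 + 57620) - √472843 = 247712 - √472843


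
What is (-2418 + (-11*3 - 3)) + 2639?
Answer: 185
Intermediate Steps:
(-2418 + (-11*3 - 3)) + 2639 = (-2418 + (-33 - 3)) + 2639 = (-2418 - 36) + 2639 = -2454 + 2639 = 185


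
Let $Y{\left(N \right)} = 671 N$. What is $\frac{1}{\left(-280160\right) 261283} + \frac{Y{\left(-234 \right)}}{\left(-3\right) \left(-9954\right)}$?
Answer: $- \frac{638532717979099}{121440534119520} \approx -5.258$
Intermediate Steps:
$\frac{1}{\left(-280160\right) 261283} + \frac{Y{\left(-234 \right)}}{\left(-3\right) \left(-9954\right)} = \frac{1}{\left(-280160\right) 261283} + \frac{671 \left(-234\right)}{\left(-3\right) \left(-9954\right)} = \left(- \frac{1}{280160}\right) \frac{1}{261283} - \frac{157014}{29862} = - \frac{1}{73201045280} - \frac{8723}{1659} = - \frac{638532717979099}{121440534119520}$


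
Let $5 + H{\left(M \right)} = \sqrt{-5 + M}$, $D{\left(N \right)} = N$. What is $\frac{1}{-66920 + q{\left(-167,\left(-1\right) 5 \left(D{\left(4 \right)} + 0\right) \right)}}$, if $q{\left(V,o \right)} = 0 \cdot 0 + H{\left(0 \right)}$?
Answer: $- \frac{13385}{895791126} - \frac{i \sqrt{5}}{4478955630} \approx -1.4942 \cdot 10^{-5} - 4.9924 \cdot 10^{-10} i$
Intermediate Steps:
$H{\left(M \right)} = -5 + \sqrt{-5 + M}$
$q{\left(V,o \right)} = -5 + i \sqrt{5}$ ($q{\left(V,o \right)} = 0 \cdot 0 - \left(5 - \sqrt{-5 + 0}\right) = 0 - \left(5 - \sqrt{-5}\right) = 0 - \left(5 - i \sqrt{5}\right) = -5 + i \sqrt{5}$)
$\frac{1}{-66920 + q{\left(-167,\left(-1\right) 5 \left(D{\left(4 \right)} + 0\right) \right)}} = \frac{1}{-66920 - \left(5 - i \sqrt{5}\right)} = \frac{1}{-66925 + i \sqrt{5}}$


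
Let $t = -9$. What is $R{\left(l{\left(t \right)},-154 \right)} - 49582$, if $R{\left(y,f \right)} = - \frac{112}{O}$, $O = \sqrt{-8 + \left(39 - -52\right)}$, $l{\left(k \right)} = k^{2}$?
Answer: $-49582 - \frac{112 \sqrt{83}}{83} \approx -49594.0$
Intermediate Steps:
$O = \sqrt{83}$ ($O = \sqrt{-8 + \left(39 + 52\right)} = \sqrt{-8 + 91} = \sqrt{83} \approx 9.1104$)
$R{\left(y,f \right)} = - \frac{112 \sqrt{83}}{83}$ ($R{\left(y,f \right)} = - \frac{112}{\sqrt{83}} = - 112 \frac{\sqrt{83}}{83} = - \frac{112 \sqrt{83}}{83}$)
$R{\left(l{\left(t \right)},-154 \right)} - 49582 = - \frac{112 \sqrt{83}}{83} - 49582 = -49582 - \frac{112 \sqrt{83}}{83}$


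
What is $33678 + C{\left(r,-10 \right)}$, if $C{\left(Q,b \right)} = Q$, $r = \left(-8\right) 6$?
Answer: $33630$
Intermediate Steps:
$r = -48$
$33678 + C{\left(r,-10 \right)} = 33678 - 48 = 33630$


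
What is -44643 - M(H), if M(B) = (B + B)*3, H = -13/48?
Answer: -357131/8 ≈ -44641.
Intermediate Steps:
H = -13/48 (H = -13*1/48 = -13/48 ≈ -0.27083)
M(B) = 6*B (M(B) = (2*B)*3 = 6*B)
-44643 - M(H) = -44643 - 6*(-13)/48 = -44643 - 1*(-13/8) = -44643 + 13/8 = -357131/8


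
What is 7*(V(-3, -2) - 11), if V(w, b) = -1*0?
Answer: -77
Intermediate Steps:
V(w, b) = 0
7*(V(-3, -2) - 11) = 7*(0 - 11) = 7*(-11) = -77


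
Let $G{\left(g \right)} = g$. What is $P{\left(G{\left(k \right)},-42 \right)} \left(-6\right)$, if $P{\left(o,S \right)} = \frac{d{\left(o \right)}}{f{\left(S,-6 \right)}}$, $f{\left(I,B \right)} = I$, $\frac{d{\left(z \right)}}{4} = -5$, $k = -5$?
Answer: $- \frac{20}{7} \approx -2.8571$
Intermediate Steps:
$d{\left(z \right)} = -20$ ($d{\left(z \right)} = 4 \left(-5\right) = -20$)
$P{\left(o,S \right)} = - \frac{20}{S}$
$P{\left(G{\left(k \right)},-42 \right)} \left(-6\right) = - \frac{20}{-42} \left(-6\right) = \left(-20\right) \left(- \frac{1}{42}\right) \left(-6\right) = \frac{10}{21} \left(-6\right) = - \frac{20}{7}$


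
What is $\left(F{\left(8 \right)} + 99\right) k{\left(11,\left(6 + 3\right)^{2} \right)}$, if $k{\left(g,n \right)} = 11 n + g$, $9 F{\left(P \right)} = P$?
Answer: $\frac{810898}{9} \approx 90100.0$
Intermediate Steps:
$F{\left(P \right)} = \frac{P}{9}$
$k{\left(g,n \right)} = g + 11 n$
$\left(F{\left(8 \right)} + 99\right) k{\left(11,\left(6 + 3\right)^{2} \right)} = \left(\frac{1}{9} \cdot 8 + 99\right) \left(11 + 11 \left(6 + 3\right)^{2}\right) = \left(\frac{8}{9} + 99\right) \left(11 + 11 \cdot 9^{2}\right) = \frac{899 \left(11 + 11 \cdot 81\right)}{9} = \frac{899 \left(11 + 891\right)}{9} = \frac{899}{9} \cdot 902 = \frac{810898}{9}$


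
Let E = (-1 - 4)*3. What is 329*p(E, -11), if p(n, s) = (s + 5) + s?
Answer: -5593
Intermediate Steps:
E = -15 (E = -5*3 = -15)
p(n, s) = 5 + 2*s (p(n, s) = (5 + s) + s = 5 + 2*s)
329*p(E, -11) = 329*(5 + 2*(-11)) = 329*(5 - 22) = 329*(-17) = -5593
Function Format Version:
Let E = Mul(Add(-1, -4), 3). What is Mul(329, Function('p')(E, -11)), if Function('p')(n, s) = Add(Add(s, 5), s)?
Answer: -5593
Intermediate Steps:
E = -15 (E = Mul(-5, 3) = -15)
Function('p')(n, s) = Add(5, Mul(2, s)) (Function('p')(n, s) = Add(Add(5, s), s) = Add(5, Mul(2, s)))
Mul(329, Function('p')(E, -11)) = Mul(329, Add(5, Mul(2, -11))) = Mul(329, Add(5, -22)) = Mul(329, -17) = -5593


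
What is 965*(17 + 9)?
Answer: 25090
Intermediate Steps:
965*(17 + 9) = 965*26 = 25090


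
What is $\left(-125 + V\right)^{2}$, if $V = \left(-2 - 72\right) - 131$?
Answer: $108900$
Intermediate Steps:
$V = -205$ ($V = -74 - 131 = -205$)
$\left(-125 + V\right)^{2} = \left(-125 - 205\right)^{2} = \left(-330\right)^{2} = 108900$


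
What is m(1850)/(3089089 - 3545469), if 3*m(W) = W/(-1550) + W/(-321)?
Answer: 69227/13624312140 ≈ 5.0811e-6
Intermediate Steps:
m(W) = -1871*W/1492650 (m(W) = (W/(-1550) + W/(-321))/3 = (W*(-1/1550) + W*(-1/321))/3 = (-W/1550 - W/321)/3 = (-1871*W/497550)/3 = -1871*W/1492650)
m(1850)/(3089089 - 3545469) = (-1871/1492650*1850)/(3089089 - 3545469) = -69227/29853/(-456380) = -69227/29853*(-1/456380) = 69227/13624312140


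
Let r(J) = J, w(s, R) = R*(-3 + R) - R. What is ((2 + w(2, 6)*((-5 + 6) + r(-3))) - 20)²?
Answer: 1764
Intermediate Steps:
w(s, R) = -R + R*(-3 + R)
((2 + w(2, 6)*((-5 + 6) + r(-3))) - 20)² = ((2 + (6*(-4 + 6))*((-5 + 6) - 3)) - 20)² = ((2 + (6*2)*(1 - 3)) - 20)² = ((2 + 12*(-2)) - 20)² = ((2 - 24) - 20)² = (-22 - 20)² = (-42)² = 1764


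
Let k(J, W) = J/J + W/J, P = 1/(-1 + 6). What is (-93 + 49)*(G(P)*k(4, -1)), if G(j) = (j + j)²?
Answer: -132/25 ≈ -5.2800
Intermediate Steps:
P = ⅕ (P = 1/5 = ⅕ ≈ 0.20000)
k(J, W) = 1 + W/J
G(j) = 4*j² (G(j) = (2*j)² = 4*j²)
(-93 + 49)*(G(P)*k(4, -1)) = (-93 + 49)*((4*(⅕)²)*((4 - 1)/4)) = -44*4*(1/25)*(¼)*3 = -176*3/(25*4) = -44*3/25 = -132/25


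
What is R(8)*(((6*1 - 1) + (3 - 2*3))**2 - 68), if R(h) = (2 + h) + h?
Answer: -1152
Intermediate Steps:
R(h) = 2 + 2*h
R(8)*(((6*1 - 1) + (3 - 2*3))**2 - 68) = (2 + 2*8)*(((6*1 - 1) + (3 - 2*3))**2 - 68) = (2 + 16)*(((6 - 1) + (3 - 6))**2 - 68) = 18*((5 - 3)**2 - 68) = 18*(2**2 - 68) = 18*(4 - 68) = 18*(-64) = -1152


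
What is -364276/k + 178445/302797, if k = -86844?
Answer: 31449639388/6574025667 ≈ 4.7839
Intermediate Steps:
-364276/k + 178445/302797 = -364276/(-86844) + 178445/302797 = -364276*(-1/86844) + 178445*(1/302797) = 91069/21711 + 178445/302797 = 31449639388/6574025667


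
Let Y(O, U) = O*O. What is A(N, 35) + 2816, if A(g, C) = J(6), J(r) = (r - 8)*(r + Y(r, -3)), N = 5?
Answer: 2732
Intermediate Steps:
Y(O, U) = O²
J(r) = (-8 + r)*(r + r²) (J(r) = (r - 8)*(r + r²) = (-8 + r)*(r + r²))
A(g, C) = -84 (A(g, C) = 6*(-8 + 6² - 7*6) = 6*(-8 + 36 - 42) = 6*(-14) = -84)
A(N, 35) + 2816 = -84 + 2816 = 2732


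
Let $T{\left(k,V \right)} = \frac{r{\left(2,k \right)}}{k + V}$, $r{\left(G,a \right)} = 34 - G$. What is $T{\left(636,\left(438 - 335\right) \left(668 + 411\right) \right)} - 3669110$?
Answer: $- \frac{410107431998}{111773} \approx -3.6691 \cdot 10^{6}$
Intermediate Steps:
$T{\left(k,V \right)} = \frac{32}{V + k}$ ($T{\left(k,V \right)} = \frac{34 - 2}{k + V} = \frac{34 - 2}{V + k} = \frac{32}{V + k}$)
$T{\left(636,\left(438 - 335\right) \left(668 + 411\right) \right)} - 3669110 = \frac{32}{\left(438 - 335\right) \left(668 + 411\right) + 636} - 3669110 = \frac{32}{103 \cdot 1079 + 636} - 3669110 = \frac{32}{111137 + 636} - 3669110 = \frac{32}{111773} - 3669110 = - \frac{410107431998}{111773}$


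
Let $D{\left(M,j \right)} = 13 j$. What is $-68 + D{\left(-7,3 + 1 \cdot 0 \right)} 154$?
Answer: $5938$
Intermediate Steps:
$-68 + D{\left(-7,3 + 1 \cdot 0 \right)} 154 = -68 + 13 \left(3 + 1 \cdot 0\right) 154 = -68 + 13 \left(3 + 0\right) 154 = -68 + 13 \cdot 3 \cdot 154 = -68 + 39 \cdot 154 = -68 + 6006 = 5938$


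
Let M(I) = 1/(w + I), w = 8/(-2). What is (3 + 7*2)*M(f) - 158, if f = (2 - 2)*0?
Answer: -649/4 ≈ -162.25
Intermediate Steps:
f = 0 (f = 0*0 = 0)
w = -4 (w = 8*(-½) = -4)
M(I) = 1/(-4 + I)
(3 + 7*2)*M(f) - 158 = (3 + 7*2)/(-4 + 0) - 158 = (3 + 14)/(-4) - 158 = 17*(-¼) - 158 = -17/4 - 158 = -649/4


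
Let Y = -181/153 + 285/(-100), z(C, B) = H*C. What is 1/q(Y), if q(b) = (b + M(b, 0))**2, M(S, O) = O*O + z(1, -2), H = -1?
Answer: 9363600/237190801 ≈ 0.039477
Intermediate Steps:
z(C, B) = -C
M(S, O) = -1 + O**2 (M(S, O) = O*O - 1*1 = O**2 - 1 = -1 + O**2)
Y = -12341/3060 (Y = -181*1/153 + 285*(-1/100) = -181/153 - 57/20 = -12341/3060 ≈ -4.0330)
q(b) = (-1 + b)**2 (q(b) = (b + (-1 + 0**2))**2 = (b + (-1 + 0))**2 = (b - 1)**2 = (-1 + b)**2)
1/q(Y) = 1/((-1 - 12341/3060)**2) = 1/((-15401/3060)**2) = 1/(237190801/9363600) = 9363600/237190801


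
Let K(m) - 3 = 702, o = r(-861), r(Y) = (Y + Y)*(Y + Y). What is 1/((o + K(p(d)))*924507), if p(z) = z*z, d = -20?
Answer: 1/2742077592423 ≈ 3.6469e-13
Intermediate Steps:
r(Y) = 4*Y² (r(Y) = (2*Y)*(2*Y) = 4*Y²)
o = 2965284 (o = 4*(-861)² = 4*741321 = 2965284)
p(z) = z²
K(m) = 705 (K(m) = 3 + 702 = 705)
1/((o + K(p(d)))*924507) = 1/((2965284 + 705)*924507) = (1/924507)/2965989 = (1/2965989)*(1/924507) = 1/2742077592423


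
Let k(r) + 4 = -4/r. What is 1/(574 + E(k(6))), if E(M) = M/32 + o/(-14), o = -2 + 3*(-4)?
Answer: 48/27593 ≈ 0.0017396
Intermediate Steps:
o = -14 (o = -2 - 12 = -14)
k(r) = -4 - 4/r
E(M) = 1 + M/32 (E(M) = M/32 - 14/(-14) = M*(1/32) - 14*(-1/14) = M/32 + 1 = 1 + M/32)
1/(574 + E(k(6))) = 1/(574 + (1 + (-4 - 4/6)/32)) = 1/(574 + (1 + (-4 - 4*⅙)/32)) = 1/(574 + (1 + (-4 - ⅔)/32)) = 1/(574 + (1 + (1/32)*(-14/3))) = 1/(574 + (1 - 7/48)) = 1/(574 + 41/48) = 1/(27593/48) = 48/27593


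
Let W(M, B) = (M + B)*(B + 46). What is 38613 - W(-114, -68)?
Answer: 34609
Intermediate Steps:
W(M, B) = (46 + B)*(B + M) (W(M, B) = (B + M)*(46 + B) = (46 + B)*(B + M))
38613 - W(-114, -68) = 38613 - ((-68)² + 46*(-68) + 46*(-114) - 68*(-114)) = 38613 - (4624 - 3128 - 5244 + 7752) = 38613 - 1*4004 = 38613 - 4004 = 34609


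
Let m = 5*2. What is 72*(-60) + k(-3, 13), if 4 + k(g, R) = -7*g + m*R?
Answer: -4173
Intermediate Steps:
m = 10
k(g, R) = -4 - 7*g + 10*R (k(g, R) = -4 + (-7*g + 10*R) = -4 - 7*g + 10*R)
72*(-60) + k(-3, 13) = 72*(-60) + (-4 - 7*(-3) + 10*13) = -4320 + (-4 + 21 + 130) = -4320 + 147 = -4173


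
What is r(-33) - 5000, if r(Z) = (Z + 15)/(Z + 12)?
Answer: -34994/7 ≈ -4999.1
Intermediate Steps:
r(Z) = (15 + Z)/(12 + Z)
r(-33) - 5000 = (15 - 33)/(12 - 33) - 5000 = -18/(-21) - 5000 = -1/21*(-18) - 5000 = 6/7 - 5000 = -34994/7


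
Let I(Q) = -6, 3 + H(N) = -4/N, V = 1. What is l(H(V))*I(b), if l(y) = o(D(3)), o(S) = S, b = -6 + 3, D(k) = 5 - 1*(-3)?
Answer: -48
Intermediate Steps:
D(k) = 8 (D(k) = 5 + 3 = 8)
H(N) = -3 - 4/N
b = -3
l(y) = 8
l(H(V))*I(b) = 8*(-6) = -48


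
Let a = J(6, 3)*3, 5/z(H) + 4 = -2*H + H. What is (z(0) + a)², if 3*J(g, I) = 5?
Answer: 225/16 ≈ 14.063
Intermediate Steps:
J(g, I) = 5/3 (J(g, I) = (⅓)*5 = 5/3)
z(H) = 5/(-4 - H) (z(H) = 5/(-4 + (-2*H + H)) = 5/(-4 - H))
a = 5 (a = (5/3)*3 = 5)
(z(0) + a)² = (-5/(4 + 0) + 5)² = (-5/4 + 5)² = (15/4)² = 225/16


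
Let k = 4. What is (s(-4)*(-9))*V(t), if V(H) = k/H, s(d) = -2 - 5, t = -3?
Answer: -84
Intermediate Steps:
s(d) = -7
V(H) = 4/H
(s(-4)*(-9))*V(t) = (-7*(-9))*(4/(-3)) = 63*(4*(-⅓)) = 63*(-4/3) = -84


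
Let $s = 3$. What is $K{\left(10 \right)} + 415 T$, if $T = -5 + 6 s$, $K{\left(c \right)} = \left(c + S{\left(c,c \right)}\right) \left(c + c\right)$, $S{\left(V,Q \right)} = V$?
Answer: $5795$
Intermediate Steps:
$K{\left(c \right)} = 4 c^{2}$ ($K{\left(c \right)} = \left(c + c\right) \left(c + c\right) = 2 c 2 c = 4 c^{2}$)
$T = 13$ ($T = -5 + 6 \cdot 3 = -5 + 18 = 13$)
$K{\left(10 \right)} + 415 T = 4 \cdot 10^{2} + 415 \cdot 13 = 4 \cdot 100 + 5395 = 400 + 5395 = 5795$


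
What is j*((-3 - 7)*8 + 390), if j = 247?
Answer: 76570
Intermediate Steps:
j*((-3 - 7)*8 + 390) = 247*((-3 - 7)*8 + 390) = 247*(-10*8 + 390) = 247*(-80 + 390) = 247*310 = 76570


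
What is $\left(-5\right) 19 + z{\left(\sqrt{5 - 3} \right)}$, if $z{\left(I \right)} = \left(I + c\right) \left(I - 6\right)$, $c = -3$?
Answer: $-75 - 9 \sqrt{2} \approx -87.728$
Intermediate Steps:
$z{\left(I \right)} = \left(-6 + I\right) \left(-3 + I\right)$ ($z{\left(I \right)} = \left(I - 3\right) \left(I - 6\right) = \left(-3 + I\right) \left(-6 + I\right) = \left(-6 + I\right) \left(-3 + I\right)$)
$\left(-5\right) 19 + z{\left(\sqrt{5 - 3} \right)} = \left(-5\right) 19 + \left(18 + \left(\sqrt{5 - 3}\right)^{2} - 9 \sqrt{5 - 3}\right) = -95 + \left(18 + \left(\sqrt{2}\right)^{2} - 9 \sqrt{2}\right) = -95 + \left(18 + 2 - 9 \sqrt{2}\right) = -95 + \left(20 - 9 \sqrt{2}\right) = -75 - 9 \sqrt{2}$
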